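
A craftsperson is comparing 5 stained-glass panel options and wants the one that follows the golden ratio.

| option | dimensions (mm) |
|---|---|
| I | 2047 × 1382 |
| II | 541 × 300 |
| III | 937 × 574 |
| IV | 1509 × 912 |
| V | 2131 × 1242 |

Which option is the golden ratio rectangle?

III

Target golden ratio ≈ 1.618.
I: 1.481 (Δ0.137)  II: 1.803 (Δ0.185)  III: 1.632 (Δ0.014)  IV: 1.655 (Δ0.037)  V: 1.716 (Δ0.098)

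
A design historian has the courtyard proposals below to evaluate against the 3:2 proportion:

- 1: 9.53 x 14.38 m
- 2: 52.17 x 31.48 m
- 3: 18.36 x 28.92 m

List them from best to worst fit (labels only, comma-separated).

1, 3, 2

Ratios: 1 = 14.38 / 9.53 ≈ 1.509; 2 = 52.17 / 31.48 ≈ 1.657; 3 = 28.92 / 18.36 ≈ 1.575.
|Δ from 1.500|: 1 0.009; 2 0.157; 3 0.075.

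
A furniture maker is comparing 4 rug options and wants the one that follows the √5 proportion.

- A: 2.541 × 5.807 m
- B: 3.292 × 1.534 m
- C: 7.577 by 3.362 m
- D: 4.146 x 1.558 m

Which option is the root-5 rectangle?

C

Target root-5 ≈ 2.236.
A: 2.285 (Δ0.049)  B: 2.146 (Δ0.090)  C: 2.254 (Δ0.018)  D: 2.661 (Δ0.425)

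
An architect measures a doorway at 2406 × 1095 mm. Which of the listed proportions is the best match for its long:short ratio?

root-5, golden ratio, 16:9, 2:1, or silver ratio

2406/1095 ≈ 2.197. Nearest candidates are root-5 (2.236, off by 0.039) and 2:1 (2.000, off by 0.197).

root-5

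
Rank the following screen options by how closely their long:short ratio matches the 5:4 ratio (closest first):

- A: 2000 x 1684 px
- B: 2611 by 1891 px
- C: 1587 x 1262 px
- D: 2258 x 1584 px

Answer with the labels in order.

A: 2000/1684 ≈ 1.188 → |1.188 − 1.250| = 0.062
B: 2611/1891 ≈ 1.381 → |1.381 − 1.250| = 0.131
C: 1587/1262 ≈ 1.258 → |1.258 − 1.250| = 0.008
D: 2258/1584 ≈ 1.426 → |1.426 − 1.250| = 0.176

C, A, B, D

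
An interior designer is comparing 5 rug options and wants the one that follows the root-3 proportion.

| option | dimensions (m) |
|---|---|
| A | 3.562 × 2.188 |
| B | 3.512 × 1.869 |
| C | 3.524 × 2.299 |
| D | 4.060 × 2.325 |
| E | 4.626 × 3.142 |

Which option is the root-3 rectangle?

Ratios (long/short): A ≈ 1.628; B ≈ 1.879; C ≈ 1.533; D ≈ 1.746; E ≈ 1.472.
root-3 ≈ 1.732; option D is nearest (Δ 0.014).

D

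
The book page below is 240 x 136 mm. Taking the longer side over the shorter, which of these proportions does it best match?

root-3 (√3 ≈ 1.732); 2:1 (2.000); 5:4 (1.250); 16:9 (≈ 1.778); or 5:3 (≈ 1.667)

16:9

Ratio = 240 / 136 ≈ 1.765.
Distances: root-3 1.732 (Δ 0.033); 2:1 2.000 (Δ 0.235); 5:4 1.250 (Δ 0.515); 16:9 1.778 (Δ 0.013); 5:3 1.667 (Δ 0.098).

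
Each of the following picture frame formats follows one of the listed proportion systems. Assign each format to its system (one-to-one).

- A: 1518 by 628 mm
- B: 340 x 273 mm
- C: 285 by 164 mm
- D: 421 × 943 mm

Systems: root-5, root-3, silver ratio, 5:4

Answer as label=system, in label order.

A=silver ratio, B=5:4, C=root-3, D=root-5

A = 1518/628 ≈ 2.417 → silver ratio (2.414)
B = 340/273 ≈ 1.245 → 5:4 (1.250)
C = 285/164 ≈ 1.738 → root-3 (1.732)
D = 943/421 ≈ 2.240 → root-5 (2.236)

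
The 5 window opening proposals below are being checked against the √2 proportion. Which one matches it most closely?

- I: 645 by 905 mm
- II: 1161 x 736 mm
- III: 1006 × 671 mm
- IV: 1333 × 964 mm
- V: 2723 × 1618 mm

Target root-2 ≈ 1.414.
I: 1.403 (Δ0.011)  II: 1.577 (Δ0.163)  III: 1.499 (Δ0.085)  IV: 1.383 (Δ0.031)  V: 1.683 (Δ0.269)

I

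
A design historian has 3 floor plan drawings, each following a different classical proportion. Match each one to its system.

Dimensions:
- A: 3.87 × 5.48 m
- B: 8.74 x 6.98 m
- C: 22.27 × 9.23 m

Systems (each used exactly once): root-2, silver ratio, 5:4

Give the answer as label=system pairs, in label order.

A=root-2, B=5:4, C=silver ratio

Ratios: A ≈ 1.416; B ≈ 1.252; C ≈ 2.413.
Targets: root-2 ≈ 1.414; silver ratio ≈ 2.414; 5:4 ≈ 1.250.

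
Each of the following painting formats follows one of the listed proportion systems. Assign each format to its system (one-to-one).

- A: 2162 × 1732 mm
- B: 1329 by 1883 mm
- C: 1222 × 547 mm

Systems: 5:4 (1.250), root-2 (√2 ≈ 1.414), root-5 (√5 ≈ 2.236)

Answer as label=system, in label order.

A=5:4, B=root-2, C=root-5

Ratios: A ≈ 1.248; B ≈ 1.417; C ≈ 2.234.
Targets: 5:4 ≈ 1.250; root-2 ≈ 1.414; root-5 ≈ 2.236.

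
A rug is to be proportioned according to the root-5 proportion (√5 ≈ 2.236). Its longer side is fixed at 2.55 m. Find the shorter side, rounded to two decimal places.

1.14 m

root-5 ≈ 2.23607.
Shorter side = 2.55 ÷ 2.23607 ≈ 1.1404 → 1.14 m.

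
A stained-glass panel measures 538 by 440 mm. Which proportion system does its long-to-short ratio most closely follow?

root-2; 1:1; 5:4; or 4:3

5:4

538/440 ≈ 1.223. Nearest candidates are 5:4 (1.250, off by 0.027) and 4:3 (1.333, off by 0.110).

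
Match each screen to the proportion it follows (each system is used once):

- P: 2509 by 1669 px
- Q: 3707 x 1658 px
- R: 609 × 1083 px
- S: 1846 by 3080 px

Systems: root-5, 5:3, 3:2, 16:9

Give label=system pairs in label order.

P = 2509/1669 ≈ 1.503 → 3:2 (1.500)
Q = 3707/1658 ≈ 2.236 → root-5 (2.236)
R = 1083/609 ≈ 1.778 → 16:9 (1.778)
S = 3080/1846 ≈ 1.668 → 5:3 (1.667)

P=3:2, Q=root-5, R=16:9, S=5:3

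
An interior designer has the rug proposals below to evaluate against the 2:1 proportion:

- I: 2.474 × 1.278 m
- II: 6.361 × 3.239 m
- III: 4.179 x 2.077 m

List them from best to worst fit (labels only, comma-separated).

Ratios: I = 2.474 / 1.278 ≈ 1.936; II = 6.361 / 3.239 ≈ 1.964; III = 4.179 / 2.077 ≈ 2.012.
|Δ from 2.000|: I 0.064; II 0.036; III 0.012.

III, II, I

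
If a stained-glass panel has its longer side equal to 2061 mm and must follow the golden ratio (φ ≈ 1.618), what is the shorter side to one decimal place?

1273.8 mm

golden ratio ≈ 1.61803.
Shorter side = 2061 ÷ 1.61803 ≈ 1273.771 → 1273.8 mm.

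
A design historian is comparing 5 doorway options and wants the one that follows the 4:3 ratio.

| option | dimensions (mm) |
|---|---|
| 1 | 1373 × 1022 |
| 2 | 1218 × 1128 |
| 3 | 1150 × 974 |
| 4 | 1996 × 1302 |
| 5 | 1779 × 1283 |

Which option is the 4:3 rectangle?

1

Ratios (long/short): 1 ≈ 1.343; 2 ≈ 1.080; 3 ≈ 1.181; 4 ≈ 1.533; 5 ≈ 1.387.
4:3 ≈ 1.333; option 1 is nearest (Δ 0.010).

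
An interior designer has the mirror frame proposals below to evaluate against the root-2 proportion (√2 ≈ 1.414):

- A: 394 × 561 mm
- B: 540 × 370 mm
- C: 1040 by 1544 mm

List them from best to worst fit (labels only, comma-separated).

A: 561/394 ≈ 1.424 → |1.424 − 1.414| = 0.010
B: 540/370 ≈ 1.459 → |1.459 − 1.414| = 0.045
C: 1544/1040 ≈ 1.485 → |1.485 − 1.414| = 0.071

A, B, C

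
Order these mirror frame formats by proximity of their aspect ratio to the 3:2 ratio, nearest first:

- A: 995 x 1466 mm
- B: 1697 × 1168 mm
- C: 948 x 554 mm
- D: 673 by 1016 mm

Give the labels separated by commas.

D, A, B, C

Ratios: A = 1466 / 995 ≈ 1.473; B = 1697 / 1168 ≈ 1.453; C = 948 / 554 ≈ 1.711; D = 1016 / 673 ≈ 1.510.
|Δ from 1.500|: A 0.027; B 0.047; C 0.211; D 0.010.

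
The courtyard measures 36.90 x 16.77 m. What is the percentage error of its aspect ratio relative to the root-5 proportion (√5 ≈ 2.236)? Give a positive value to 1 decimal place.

1.6%

Ratio = 36.90 / 16.77 ≈ 2.2004.
Ideal root-5 ≈ 2.2361. |2.2004 − 2.2361| / 2.2361 ≈ 1.60% → 1.6%.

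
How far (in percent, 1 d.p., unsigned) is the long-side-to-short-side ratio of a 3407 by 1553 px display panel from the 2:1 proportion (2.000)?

Ratio = 3407 / 1553 ≈ 2.1938.
Ideal 2:1 = 2.0000. |2.1938 − 2.0000| / 2.0000 ≈ 9.69% → 9.7%.

9.7%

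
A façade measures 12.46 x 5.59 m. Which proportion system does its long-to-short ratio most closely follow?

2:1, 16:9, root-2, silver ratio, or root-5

root-5

Ratio = 12.46 / 5.59 ≈ 2.229.
Distances: 2:1 2.000 (Δ 0.229); 16:9 1.778 (Δ 0.451); root-2 1.414 (Δ 0.815); silver ratio 2.414 (Δ 0.185); root-5 2.236 (Δ 0.007).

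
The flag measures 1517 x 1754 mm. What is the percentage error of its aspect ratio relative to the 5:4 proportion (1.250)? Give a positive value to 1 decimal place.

7.5%

Ratio = 1754 / 1517 ≈ 1.1562.
Ideal 5:4 = 1.2500. |1.1562 − 1.2500| / 1.2500 ≈ 7.50% → 7.5%.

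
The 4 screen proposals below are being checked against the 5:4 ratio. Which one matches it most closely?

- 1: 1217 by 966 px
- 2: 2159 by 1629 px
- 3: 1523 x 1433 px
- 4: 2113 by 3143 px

Ratios (long/short): 1 ≈ 1.260; 2 ≈ 1.325; 3 ≈ 1.063; 4 ≈ 1.487.
5:4 ≈ 1.250; option 1 is nearest (Δ 0.010).

1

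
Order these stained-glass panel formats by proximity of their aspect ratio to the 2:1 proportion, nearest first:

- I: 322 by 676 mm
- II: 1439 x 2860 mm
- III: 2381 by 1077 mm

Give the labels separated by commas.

II, I, III

I: 676/322 ≈ 2.099 → |2.099 − 2.000| = 0.099
II: 2860/1439 ≈ 1.987 → |1.987 − 2.000| = 0.013
III: 2381/1077 ≈ 2.211 → |2.211 − 2.000| = 0.211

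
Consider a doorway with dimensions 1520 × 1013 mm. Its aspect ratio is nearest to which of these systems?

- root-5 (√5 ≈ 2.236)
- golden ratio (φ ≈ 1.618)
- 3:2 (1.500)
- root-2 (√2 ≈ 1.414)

1520/1013 ≈ 1.500. Nearest candidates are 3:2 (1.500, off by 0.000) and root-2 (1.414, off by 0.086).

3:2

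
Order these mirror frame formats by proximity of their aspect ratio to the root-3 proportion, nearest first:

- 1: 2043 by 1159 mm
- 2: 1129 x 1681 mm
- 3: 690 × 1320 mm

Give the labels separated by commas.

1: 2043/1159 ≈ 1.763 → |1.763 − 1.732| = 0.031
2: 1681/1129 ≈ 1.489 → |1.489 − 1.732| = 0.243
3: 1320/690 ≈ 1.913 → |1.913 − 1.732| = 0.181

1, 3, 2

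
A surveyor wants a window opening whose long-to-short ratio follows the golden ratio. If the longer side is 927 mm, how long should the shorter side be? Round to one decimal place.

572.9 mm

golden ratio ≈ 1.61803.
Shorter side = 927 ÷ 1.61803 ≈ 572.919 → 572.9 mm.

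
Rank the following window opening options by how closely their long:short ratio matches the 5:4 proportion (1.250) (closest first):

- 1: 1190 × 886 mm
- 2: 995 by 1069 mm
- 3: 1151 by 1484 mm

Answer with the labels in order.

3, 1, 2

Ratios: 1 = 1190 / 886 ≈ 1.343; 2 = 1069 / 995 ≈ 1.074; 3 = 1484 / 1151 ≈ 1.289.
|Δ from 1.250|: 1 0.093; 2 0.176; 3 0.039.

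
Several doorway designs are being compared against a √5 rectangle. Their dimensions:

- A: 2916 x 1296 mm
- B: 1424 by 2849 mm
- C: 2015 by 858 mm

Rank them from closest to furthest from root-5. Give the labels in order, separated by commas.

A, C, B

A: 2916/1296 ≈ 2.250 → |2.250 − 2.236| = 0.014
B: 2849/1424 ≈ 2.001 → |2.001 − 2.236| = 0.235
C: 2015/858 ≈ 2.348 → |2.348 − 2.236| = 0.112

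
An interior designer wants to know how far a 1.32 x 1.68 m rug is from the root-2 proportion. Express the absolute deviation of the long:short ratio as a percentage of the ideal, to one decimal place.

10.0%

Ratio = 1.68 / 1.32 ≈ 1.2727.
Ideal root-2 ≈ 1.4142. |1.2727 − 1.4142| / 1.4142 ≈ 10.01% → 10.0%.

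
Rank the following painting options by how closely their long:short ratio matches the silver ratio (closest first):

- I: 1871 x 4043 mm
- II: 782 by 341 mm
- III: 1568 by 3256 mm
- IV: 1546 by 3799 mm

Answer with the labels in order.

Ratios: I = 4043 / 1871 ≈ 2.161; II = 782 / 341 ≈ 2.293; III = 3256 / 1568 ≈ 2.077; IV = 3799 / 1546 ≈ 2.457.
|Δ from 2.414|: I 0.253; II 0.121; III 0.337; IV 0.043.

IV, II, I, III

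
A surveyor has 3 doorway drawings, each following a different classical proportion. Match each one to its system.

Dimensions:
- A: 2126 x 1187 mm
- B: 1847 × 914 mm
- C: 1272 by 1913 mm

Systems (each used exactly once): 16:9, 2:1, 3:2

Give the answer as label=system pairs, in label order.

A = 2126/1187 ≈ 1.791 → 16:9 (1.778)
B = 1847/914 ≈ 2.021 → 2:1 (2.000)
C = 1913/1272 ≈ 1.504 → 3:2 (1.500)

A=16:9, B=2:1, C=3:2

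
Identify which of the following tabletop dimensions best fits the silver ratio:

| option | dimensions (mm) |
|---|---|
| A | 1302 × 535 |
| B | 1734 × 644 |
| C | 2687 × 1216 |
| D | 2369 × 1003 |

Ratios (long/short): A ≈ 2.434; B ≈ 2.693; C ≈ 2.210; D ≈ 2.362.
silver ratio ≈ 2.414; option A is nearest (Δ 0.020).

A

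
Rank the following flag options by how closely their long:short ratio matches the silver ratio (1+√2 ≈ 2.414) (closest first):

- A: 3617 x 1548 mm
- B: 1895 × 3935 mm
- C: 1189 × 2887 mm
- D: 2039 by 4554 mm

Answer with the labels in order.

C, A, D, B

A: 3617/1548 ≈ 2.337 → |2.337 − 2.414| = 0.077
B: 3935/1895 ≈ 2.077 → |2.077 − 2.414| = 0.337
C: 2887/1189 ≈ 2.428 → |2.428 − 2.414| = 0.014
D: 4554/2039 ≈ 2.233 → |2.233 − 2.414| = 0.181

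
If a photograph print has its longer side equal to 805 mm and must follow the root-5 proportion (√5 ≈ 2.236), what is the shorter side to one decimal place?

root-5 ≈ 2.23607.
Shorter side = 805 ÷ 2.23607 ≈ 360.007 → 360.0 mm.

360.0 mm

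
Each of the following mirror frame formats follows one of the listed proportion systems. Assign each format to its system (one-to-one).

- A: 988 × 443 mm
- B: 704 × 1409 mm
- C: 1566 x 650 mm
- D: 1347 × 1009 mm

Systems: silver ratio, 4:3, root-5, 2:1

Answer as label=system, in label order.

Ratios: A ≈ 2.230; B ≈ 2.001; C ≈ 2.409; D ≈ 1.335.
Targets: silver ratio ≈ 2.414; 4:3 ≈ 1.333; root-5 ≈ 2.236; 2:1 ≈ 2.000.

A=root-5, B=2:1, C=silver ratio, D=4:3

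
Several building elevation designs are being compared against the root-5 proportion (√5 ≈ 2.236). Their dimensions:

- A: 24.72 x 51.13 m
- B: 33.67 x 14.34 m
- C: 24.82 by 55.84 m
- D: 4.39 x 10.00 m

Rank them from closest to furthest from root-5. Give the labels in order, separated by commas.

C, D, B, A

Ratios: A = 51.13 / 24.72 ≈ 2.068; B = 33.67 / 14.34 ≈ 2.348; C = 55.84 / 24.82 ≈ 2.250; D = 10.00 / 4.39 ≈ 2.278.
|Δ from 2.236|: A 0.168; B 0.112; C 0.014; D 0.042.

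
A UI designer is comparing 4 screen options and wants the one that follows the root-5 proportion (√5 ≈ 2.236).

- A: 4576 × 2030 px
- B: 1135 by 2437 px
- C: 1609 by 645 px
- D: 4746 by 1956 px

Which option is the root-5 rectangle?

A

Target root-5 ≈ 2.236.
A: 2.254 (Δ0.018)  B: 2.147 (Δ0.089)  C: 2.495 (Δ0.259)  D: 2.426 (Δ0.190)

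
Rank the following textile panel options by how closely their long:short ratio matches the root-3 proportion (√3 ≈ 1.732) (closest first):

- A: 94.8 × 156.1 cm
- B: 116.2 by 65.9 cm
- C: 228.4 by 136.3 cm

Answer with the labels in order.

Ratios: A = 156.1 / 94.8 ≈ 1.647; B = 116.2 / 65.9 ≈ 1.763; C = 228.4 / 136.3 ≈ 1.676.
|Δ from 1.732|: A 0.085; B 0.031; C 0.056.

B, C, A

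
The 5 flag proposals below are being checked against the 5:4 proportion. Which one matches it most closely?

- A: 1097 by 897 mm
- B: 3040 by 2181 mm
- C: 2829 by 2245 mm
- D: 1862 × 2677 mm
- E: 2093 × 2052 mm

C

Ratios (long/short): A ≈ 1.223; B ≈ 1.394; C ≈ 1.260; D ≈ 1.438; E ≈ 1.020.
5:4 ≈ 1.250; option C is nearest (Δ 0.010).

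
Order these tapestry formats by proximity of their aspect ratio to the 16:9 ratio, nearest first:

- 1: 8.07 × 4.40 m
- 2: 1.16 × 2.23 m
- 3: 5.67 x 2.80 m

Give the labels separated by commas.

1, 2, 3

Ratios: 1 = 8.07 / 4.40 ≈ 1.834; 2 = 2.23 / 1.16 ≈ 1.922; 3 = 5.67 / 2.80 ≈ 2.025.
|Δ from 1.778|: 1 0.056; 2 0.144; 3 0.247.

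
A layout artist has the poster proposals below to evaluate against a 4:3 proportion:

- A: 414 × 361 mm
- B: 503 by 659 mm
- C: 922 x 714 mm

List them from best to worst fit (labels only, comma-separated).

B, C, A

A: 414/361 ≈ 1.147 → |1.147 − 1.333| = 0.186
B: 659/503 ≈ 1.310 → |1.310 − 1.333| = 0.023
C: 922/714 ≈ 1.291 → |1.291 − 1.333| = 0.042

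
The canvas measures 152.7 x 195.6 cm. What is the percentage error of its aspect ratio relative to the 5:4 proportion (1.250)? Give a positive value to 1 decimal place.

Ratio = 195.6 / 152.7 ≈ 1.2809.
Ideal 5:4 = 1.2500. |1.2809 − 1.2500| / 1.2500 ≈ 2.47% → 2.5%.

2.5%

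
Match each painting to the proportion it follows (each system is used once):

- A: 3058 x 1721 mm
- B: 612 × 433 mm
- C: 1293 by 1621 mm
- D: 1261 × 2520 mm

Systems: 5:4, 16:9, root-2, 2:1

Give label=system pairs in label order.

A=16:9, B=root-2, C=5:4, D=2:1

Ratios: A ≈ 1.777; B ≈ 1.413; C ≈ 1.254; D ≈ 1.998.
Targets: 5:4 ≈ 1.250; 16:9 ≈ 1.778; root-2 ≈ 1.414; 2:1 ≈ 2.000.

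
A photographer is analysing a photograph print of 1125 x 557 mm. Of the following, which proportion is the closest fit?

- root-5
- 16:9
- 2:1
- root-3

1125/557 ≈ 2.020. Nearest candidates are 2:1 (2.000, off by 0.020) and root-5 (2.236, off by 0.216).

2:1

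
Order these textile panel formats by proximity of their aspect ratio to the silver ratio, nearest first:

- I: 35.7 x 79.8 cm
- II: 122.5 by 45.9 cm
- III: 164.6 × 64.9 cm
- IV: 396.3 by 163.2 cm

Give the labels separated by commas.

I: 79.8/35.7 ≈ 2.235 → |2.235 − 2.414| = 0.179
II: 122.5/45.9 ≈ 2.669 → |2.669 − 2.414| = 0.255
III: 164.6/64.9 ≈ 2.536 → |2.536 − 2.414| = 0.122
IV: 396.3/163.2 ≈ 2.428 → |2.428 − 2.414| = 0.014

IV, III, I, II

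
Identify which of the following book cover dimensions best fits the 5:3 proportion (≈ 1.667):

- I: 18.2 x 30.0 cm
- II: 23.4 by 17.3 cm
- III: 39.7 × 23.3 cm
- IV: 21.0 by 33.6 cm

Target 5:3 ≈ 1.667.
I: 1.648 (Δ0.019)  II: 1.353 (Δ0.314)  III: 1.704 (Δ0.037)  IV: 1.600 (Δ0.067)

I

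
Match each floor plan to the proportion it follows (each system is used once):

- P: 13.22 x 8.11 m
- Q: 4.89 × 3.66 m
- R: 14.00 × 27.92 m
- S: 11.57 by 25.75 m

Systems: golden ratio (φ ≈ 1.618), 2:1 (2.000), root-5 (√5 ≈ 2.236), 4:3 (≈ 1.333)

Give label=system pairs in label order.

P=golden ratio, Q=4:3, R=2:1, S=root-5

P = 13.22/8.11 ≈ 1.630 → golden ratio (1.618)
Q = 4.89/3.66 ≈ 1.336 → 4:3 (1.333)
R = 27.92/14.00 ≈ 1.994 → 2:1 (2.000)
S = 25.75/11.57 ≈ 2.226 → root-5 (2.236)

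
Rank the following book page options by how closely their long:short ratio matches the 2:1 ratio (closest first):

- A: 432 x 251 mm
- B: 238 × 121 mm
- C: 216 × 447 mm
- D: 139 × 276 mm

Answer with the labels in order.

A: 432/251 ≈ 1.721 → |1.721 − 2.000| = 0.279
B: 238/121 ≈ 1.967 → |1.967 − 2.000| = 0.033
C: 447/216 ≈ 2.069 → |2.069 − 2.000| = 0.069
D: 276/139 ≈ 1.986 → |1.986 − 2.000| = 0.014

D, B, C, A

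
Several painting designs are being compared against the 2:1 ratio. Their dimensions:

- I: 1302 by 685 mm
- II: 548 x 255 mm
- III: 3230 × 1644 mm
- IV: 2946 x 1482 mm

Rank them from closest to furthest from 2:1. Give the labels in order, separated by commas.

I: 1302/685 ≈ 1.901 → |1.901 − 2.000| = 0.099
II: 548/255 ≈ 2.149 → |2.149 − 2.000| = 0.149
III: 3230/1644 ≈ 1.965 → |1.965 − 2.000| = 0.035
IV: 2946/1482 ≈ 1.988 → |1.988 − 2.000| = 0.012

IV, III, I, II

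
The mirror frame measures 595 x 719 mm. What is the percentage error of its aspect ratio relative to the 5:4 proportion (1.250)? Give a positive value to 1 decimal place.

Ratio = 719 / 595 ≈ 1.2084.
Ideal 5:4 = 1.2500. |1.2084 − 1.2500| / 1.2500 ≈ 3.33% → 3.3%.

3.3%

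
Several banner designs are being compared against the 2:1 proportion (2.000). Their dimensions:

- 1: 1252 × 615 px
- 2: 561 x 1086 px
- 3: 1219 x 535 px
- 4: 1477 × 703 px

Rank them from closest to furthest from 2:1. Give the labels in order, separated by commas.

Ratios: 1 = 1252 / 615 ≈ 2.036; 2 = 1086 / 561 ≈ 1.936; 3 = 1219 / 535 ≈ 2.279; 4 = 1477 / 703 ≈ 2.101.
|Δ from 2.000|: 1 0.036; 2 0.064; 3 0.279; 4 0.101.

1, 2, 4, 3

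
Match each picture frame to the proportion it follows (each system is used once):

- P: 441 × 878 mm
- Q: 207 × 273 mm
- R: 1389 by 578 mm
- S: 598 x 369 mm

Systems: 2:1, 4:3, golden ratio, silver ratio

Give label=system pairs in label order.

P=2:1, Q=4:3, R=silver ratio, S=golden ratio

P = 878/441 ≈ 1.991 → 2:1 (2.000)
Q = 273/207 ≈ 1.319 → 4:3 (1.333)
R = 1389/578 ≈ 2.403 → silver ratio (2.414)
S = 598/369 ≈ 1.621 → golden ratio (1.618)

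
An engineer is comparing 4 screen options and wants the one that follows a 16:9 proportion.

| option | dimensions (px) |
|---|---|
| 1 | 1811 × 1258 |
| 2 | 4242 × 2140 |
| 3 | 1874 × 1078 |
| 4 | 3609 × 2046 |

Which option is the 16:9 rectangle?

Ratios (long/short): 1 ≈ 1.440; 2 ≈ 1.982; 3 ≈ 1.738; 4 ≈ 1.764.
16:9 ≈ 1.778; option 4 is nearest (Δ 0.014).

4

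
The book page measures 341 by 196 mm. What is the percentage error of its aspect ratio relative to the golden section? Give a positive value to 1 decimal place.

7.5%

Ratio = 341 / 196 ≈ 1.7398.
Ideal golden ratio ≈ 1.6180. |1.7398 − 1.6180| / 1.6180 ≈ 7.53% → 7.5%.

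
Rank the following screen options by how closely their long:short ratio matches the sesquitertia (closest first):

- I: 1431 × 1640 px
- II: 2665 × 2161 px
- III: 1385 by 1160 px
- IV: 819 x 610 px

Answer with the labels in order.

IV, II, III, I

Ratios: I = 1640 / 1431 ≈ 1.146; II = 2665 / 2161 ≈ 1.233; III = 1385 / 1160 ≈ 1.194; IV = 819 / 610 ≈ 1.343.
|Δ from 1.333|: I 0.187; II 0.100; III 0.139; IV 0.010.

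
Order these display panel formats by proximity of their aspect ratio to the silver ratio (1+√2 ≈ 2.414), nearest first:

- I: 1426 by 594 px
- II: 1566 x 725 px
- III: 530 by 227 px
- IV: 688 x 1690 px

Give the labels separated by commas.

Ratios: I = 1426 / 594 ≈ 2.401; II = 1566 / 725 ≈ 2.160; III = 530 / 227 ≈ 2.335; IV = 1690 / 688 ≈ 2.456.
|Δ from 2.414|: I 0.013; II 0.254; III 0.079; IV 0.042.

I, IV, III, II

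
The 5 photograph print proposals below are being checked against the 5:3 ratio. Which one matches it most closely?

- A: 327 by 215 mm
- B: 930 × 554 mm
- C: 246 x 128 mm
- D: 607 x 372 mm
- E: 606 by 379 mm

Target 5:3 ≈ 1.667.
A: 1.521 (Δ0.146)  B: 1.679 (Δ0.012)  C: 1.922 (Δ0.255)  D: 1.632 (Δ0.035)  E: 1.599 (Δ0.068)

B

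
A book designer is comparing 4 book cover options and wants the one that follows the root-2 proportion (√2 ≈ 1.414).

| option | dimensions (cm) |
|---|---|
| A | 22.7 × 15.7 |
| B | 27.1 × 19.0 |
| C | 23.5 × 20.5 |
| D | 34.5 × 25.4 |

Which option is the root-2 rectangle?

Target root-2 ≈ 1.414.
A: 1.446 (Δ0.032)  B: 1.426 (Δ0.012)  C: 1.146 (Δ0.268)  D: 1.358 (Δ0.056)

B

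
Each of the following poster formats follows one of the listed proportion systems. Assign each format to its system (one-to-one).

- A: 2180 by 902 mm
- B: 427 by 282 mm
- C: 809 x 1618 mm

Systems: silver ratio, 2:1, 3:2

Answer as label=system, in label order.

Ratios: A ≈ 2.417; B ≈ 1.514; C ≈ 2.000.
Targets: silver ratio ≈ 2.414; 2:1 ≈ 2.000; 3:2 ≈ 1.500.

A=silver ratio, B=3:2, C=2:1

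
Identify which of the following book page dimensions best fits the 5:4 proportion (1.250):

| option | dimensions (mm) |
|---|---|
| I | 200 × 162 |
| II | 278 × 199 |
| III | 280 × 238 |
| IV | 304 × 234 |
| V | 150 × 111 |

Ratios (long/short): I ≈ 1.235; II ≈ 1.397; III ≈ 1.176; IV ≈ 1.299; V ≈ 1.351.
5:4 ≈ 1.250; option I is nearest (Δ 0.015).

I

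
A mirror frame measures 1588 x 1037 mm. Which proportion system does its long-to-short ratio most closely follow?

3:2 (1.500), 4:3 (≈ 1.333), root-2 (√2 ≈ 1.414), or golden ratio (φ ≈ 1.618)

1588/1037 ≈ 1.531. Nearest candidates are 3:2 (1.500, off by 0.031) and golden ratio (1.618, off by 0.087).

3:2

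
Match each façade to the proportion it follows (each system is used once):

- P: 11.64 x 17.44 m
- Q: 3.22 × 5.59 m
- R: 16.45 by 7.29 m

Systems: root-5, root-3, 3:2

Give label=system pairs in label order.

P=3:2, Q=root-3, R=root-5

Ratios: P ≈ 1.498; Q ≈ 1.736; R ≈ 2.257.
Targets: root-5 ≈ 2.236; root-3 ≈ 1.732; 3:2 ≈ 1.500.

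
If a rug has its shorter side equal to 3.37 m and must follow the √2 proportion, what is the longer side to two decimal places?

root-2 ≈ 1.41421.
Longer side = 3.37 × 1.41421 ≈ 4.7659 → 4.77 m.

4.77 m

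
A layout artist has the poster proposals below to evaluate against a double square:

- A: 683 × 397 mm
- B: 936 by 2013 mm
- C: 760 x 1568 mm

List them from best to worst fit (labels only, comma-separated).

Ratios: A = 683 / 397 ≈ 1.720; B = 2013 / 936 ≈ 2.151; C = 1568 / 760 ≈ 2.063.
|Δ from 2.000|: A 0.280; B 0.151; C 0.063.

C, B, A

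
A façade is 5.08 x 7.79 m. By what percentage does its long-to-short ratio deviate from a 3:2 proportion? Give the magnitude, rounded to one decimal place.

Ratio = 7.79 / 5.08 ≈ 1.5335.
Ideal 3:2 = 1.5000. |1.5335 − 1.5000| / 1.5000 ≈ 2.23% → 2.2%.

2.2%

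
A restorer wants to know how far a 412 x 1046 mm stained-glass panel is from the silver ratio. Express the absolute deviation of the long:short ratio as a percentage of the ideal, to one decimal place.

Ratio = 1046 / 412 ≈ 2.5388.
Ideal silver ratio ≈ 2.4142. |2.5388 − 2.4142| / 2.4142 ≈ 5.16% → 5.2%.

5.2%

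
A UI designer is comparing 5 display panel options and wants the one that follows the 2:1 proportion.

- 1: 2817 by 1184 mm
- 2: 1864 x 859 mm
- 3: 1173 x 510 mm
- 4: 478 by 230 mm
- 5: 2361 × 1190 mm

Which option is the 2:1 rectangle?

Target 2:1 ≈ 2.000.
1: 2.379 (Δ0.379)  2: 2.170 (Δ0.170)  3: 2.300 (Δ0.300)  4: 2.078 (Δ0.078)  5: 1.984 (Δ0.016)

5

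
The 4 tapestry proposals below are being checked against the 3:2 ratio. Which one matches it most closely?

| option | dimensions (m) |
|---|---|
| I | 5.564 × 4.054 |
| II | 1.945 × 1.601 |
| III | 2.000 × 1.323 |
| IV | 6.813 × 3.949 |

Ratios (long/short): I ≈ 1.372; II ≈ 1.215; III ≈ 1.512; IV ≈ 1.725.
3:2 ≈ 1.500; option III is nearest (Δ 0.012).

III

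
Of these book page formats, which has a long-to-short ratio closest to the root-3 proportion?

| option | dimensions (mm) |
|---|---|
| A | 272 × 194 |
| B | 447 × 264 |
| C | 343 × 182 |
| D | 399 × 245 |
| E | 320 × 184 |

E

Target root-3 ≈ 1.732.
A: 1.402 (Δ0.330)  B: 1.693 (Δ0.039)  C: 1.885 (Δ0.153)  D: 1.629 (Δ0.103)  E: 1.739 (Δ0.007)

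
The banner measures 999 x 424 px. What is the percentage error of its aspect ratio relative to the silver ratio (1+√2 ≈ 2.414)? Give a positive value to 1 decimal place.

Ratio = 999 / 424 ≈ 2.3561.
Ideal silver ratio ≈ 2.4142. |2.3561 − 2.4142| / 2.4142 ≈ 2.41% → 2.4%.

2.4%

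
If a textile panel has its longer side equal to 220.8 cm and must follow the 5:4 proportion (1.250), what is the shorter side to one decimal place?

176.6 cm

5:4 = 1.25000.
Shorter side = 220.8 ÷ 1.25000 ≈ 176.640 → 176.6 cm.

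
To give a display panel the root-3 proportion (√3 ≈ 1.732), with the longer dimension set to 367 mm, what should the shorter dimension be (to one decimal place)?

211.9 mm

root-3 ≈ 1.73205.
Shorter side = 367 ÷ 1.73205 ≈ 211.888 → 211.9 mm.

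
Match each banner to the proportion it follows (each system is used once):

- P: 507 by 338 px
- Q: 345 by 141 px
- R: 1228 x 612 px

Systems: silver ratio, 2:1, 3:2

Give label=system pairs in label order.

P=3:2, Q=silver ratio, R=2:1

Ratios: P ≈ 1.500; Q ≈ 2.447; R ≈ 2.007.
Targets: silver ratio ≈ 2.414; 2:1 ≈ 2.000; 3:2 ≈ 1.500.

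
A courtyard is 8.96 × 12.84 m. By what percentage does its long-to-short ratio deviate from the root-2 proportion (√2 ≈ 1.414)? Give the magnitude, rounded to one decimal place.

Ratio = 12.84 / 8.96 ≈ 1.4330.
Ideal root-2 ≈ 1.4142. |1.4330 − 1.4142| / 1.4142 ≈ 1.33% → 1.3%.

1.3%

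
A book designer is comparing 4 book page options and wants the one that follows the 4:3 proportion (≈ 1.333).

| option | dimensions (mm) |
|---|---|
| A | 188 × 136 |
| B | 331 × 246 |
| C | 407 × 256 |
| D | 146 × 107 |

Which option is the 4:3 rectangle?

Ratios (long/short): A ≈ 1.382; B ≈ 1.346; C ≈ 1.590; D ≈ 1.364.
4:3 ≈ 1.333; option B is nearest (Δ 0.013).

B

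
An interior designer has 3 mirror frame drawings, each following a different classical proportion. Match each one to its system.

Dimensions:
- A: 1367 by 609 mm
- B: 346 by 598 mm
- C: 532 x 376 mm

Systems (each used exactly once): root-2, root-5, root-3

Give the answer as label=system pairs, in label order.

A=root-5, B=root-3, C=root-2

A = 1367/609 ≈ 2.245 → root-5 (2.236)
B = 598/346 ≈ 1.728 → root-3 (1.732)
C = 532/376 ≈ 1.415 → root-2 (1.414)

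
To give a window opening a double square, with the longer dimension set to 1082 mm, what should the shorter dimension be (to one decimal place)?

2:1 = 2.00000.
Shorter side = 1082 ÷ 2.00000 ≈ 541.000 → 541.0 mm.

541.0 mm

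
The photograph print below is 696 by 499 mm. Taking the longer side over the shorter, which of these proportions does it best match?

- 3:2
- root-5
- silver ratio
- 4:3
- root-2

Ratio = 696 / 499 ≈ 1.395.
Distances: 3:2 1.500 (Δ 0.105); root-5 2.236 (Δ 0.841); silver ratio 2.414 (Δ 1.019); 4:3 1.333 (Δ 0.062); root-2 1.414 (Δ 0.019).

root-2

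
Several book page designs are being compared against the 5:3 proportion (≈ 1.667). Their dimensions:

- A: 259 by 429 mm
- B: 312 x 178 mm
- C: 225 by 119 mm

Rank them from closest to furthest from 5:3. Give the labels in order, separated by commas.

A, B, C

Ratios: A = 429 / 259 ≈ 1.656; B = 312 / 178 ≈ 1.753; C = 225 / 119 ≈ 1.891.
|Δ from 1.667|: A 0.011; B 0.086; C 0.224.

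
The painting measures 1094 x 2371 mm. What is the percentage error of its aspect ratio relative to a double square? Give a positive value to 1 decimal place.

Ratio = 2371 / 1094 ≈ 2.1673.
Ideal 2:1 = 2.0000. |2.1673 − 2.0000| / 2.0000 ≈ 8.37% → 8.4%.

8.4%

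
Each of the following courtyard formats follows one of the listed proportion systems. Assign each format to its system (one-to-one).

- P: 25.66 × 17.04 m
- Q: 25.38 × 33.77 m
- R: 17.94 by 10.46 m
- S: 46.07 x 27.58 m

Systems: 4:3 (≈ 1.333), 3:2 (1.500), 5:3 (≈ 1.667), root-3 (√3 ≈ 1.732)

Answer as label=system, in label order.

Ratios: P ≈ 1.506; Q ≈ 1.331; R ≈ 1.715; S ≈ 1.670.
Targets: 4:3 ≈ 1.333; 3:2 ≈ 1.500; 5:3 ≈ 1.667; root-3 ≈ 1.732.

P=3:2, Q=4:3, R=root-3, S=5:3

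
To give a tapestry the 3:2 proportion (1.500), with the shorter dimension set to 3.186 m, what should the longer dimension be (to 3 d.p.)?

3:2 = 1.50000.
Longer side = 3.186 × 1.50000 ≈ 4.77900 → 4.779 m.

4.779 m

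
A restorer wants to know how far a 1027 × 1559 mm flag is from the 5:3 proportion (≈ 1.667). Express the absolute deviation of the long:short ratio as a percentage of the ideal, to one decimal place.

8.9%

Ratio = 1559 / 1027 ≈ 1.5180.
Ideal 5:3 ≈ 1.6667. |1.5180 − 1.6667| / 1.6667 ≈ 8.92% → 8.9%.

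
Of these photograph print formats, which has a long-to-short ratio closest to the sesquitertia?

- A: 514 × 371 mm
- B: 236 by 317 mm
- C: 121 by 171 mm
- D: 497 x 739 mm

B

Ratios (long/short): A ≈ 1.385; B ≈ 1.343; C ≈ 1.413; D ≈ 1.487.
4:3 ≈ 1.333; option B is nearest (Δ 0.010).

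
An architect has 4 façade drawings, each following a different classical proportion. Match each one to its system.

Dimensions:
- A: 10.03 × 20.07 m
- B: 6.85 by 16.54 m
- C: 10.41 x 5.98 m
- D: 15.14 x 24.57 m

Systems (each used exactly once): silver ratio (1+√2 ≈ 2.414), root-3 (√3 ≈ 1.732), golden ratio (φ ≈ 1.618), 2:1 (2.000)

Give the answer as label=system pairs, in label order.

A=2:1, B=silver ratio, C=root-3, D=golden ratio

A = 20.07/10.03 ≈ 2.001 → 2:1 (2.000)
B = 16.54/6.85 ≈ 2.415 → silver ratio (2.414)
C = 10.41/5.98 ≈ 1.741 → root-3 (1.732)
D = 24.57/15.14 ≈ 1.623 → golden ratio (1.618)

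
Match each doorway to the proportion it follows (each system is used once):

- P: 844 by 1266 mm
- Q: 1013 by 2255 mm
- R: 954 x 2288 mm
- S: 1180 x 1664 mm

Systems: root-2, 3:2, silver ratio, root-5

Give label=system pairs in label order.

P = 1266/844 ≈ 1.500 → 3:2 (1.500)
Q = 2255/1013 ≈ 2.226 → root-5 (2.236)
R = 2288/954 ≈ 2.398 → silver ratio (2.414)
S = 1664/1180 ≈ 1.410 → root-2 (1.414)

P=3:2, Q=root-5, R=silver ratio, S=root-2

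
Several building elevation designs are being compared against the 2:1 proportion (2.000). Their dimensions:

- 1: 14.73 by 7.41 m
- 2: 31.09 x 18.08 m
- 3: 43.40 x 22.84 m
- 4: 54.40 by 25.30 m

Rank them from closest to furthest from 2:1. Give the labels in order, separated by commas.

1, 3, 4, 2

Ratios: 1 = 14.73 / 7.41 ≈ 1.988; 2 = 31.09 / 18.08 ≈ 1.720; 3 = 43.40 / 22.84 ≈ 1.900; 4 = 54.40 / 25.30 ≈ 2.150.
|Δ from 2.000|: 1 0.012; 2 0.280; 3 0.100; 4 0.150.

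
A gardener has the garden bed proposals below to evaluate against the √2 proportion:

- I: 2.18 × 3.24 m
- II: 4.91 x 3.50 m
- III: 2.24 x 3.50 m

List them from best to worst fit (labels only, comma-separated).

Ratios: I = 3.24 / 2.18 ≈ 1.486; II = 4.91 / 3.50 ≈ 1.403; III = 3.50 / 2.24 ≈ 1.562.
|Δ from 1.414|: I 0.072; II 0.011; III 0.148.

II, I, III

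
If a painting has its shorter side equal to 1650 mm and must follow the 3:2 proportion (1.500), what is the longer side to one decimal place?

2475.0 mm

3:2 = 1.50000.
Longer side = 1650 × 1.50000 ≈ 2475.000 → 2475.0 mm.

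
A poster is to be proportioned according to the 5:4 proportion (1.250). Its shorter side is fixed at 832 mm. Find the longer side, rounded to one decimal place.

1040.0 mm

5:4 = 1.25000.
Longer side = 832 × 1.25000 ≈ 1040.000 → 1040.0 mm.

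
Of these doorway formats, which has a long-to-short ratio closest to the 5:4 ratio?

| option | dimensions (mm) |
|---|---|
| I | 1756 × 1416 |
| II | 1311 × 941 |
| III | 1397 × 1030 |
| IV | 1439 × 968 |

Target 5:4 ≈ 1.250.
I: 1.240 (Δ0.010)  II: 1.393 (Δ0.143)  III: 1.356 (Δ0.106)  IV: 1.487 (Δ0.237)

I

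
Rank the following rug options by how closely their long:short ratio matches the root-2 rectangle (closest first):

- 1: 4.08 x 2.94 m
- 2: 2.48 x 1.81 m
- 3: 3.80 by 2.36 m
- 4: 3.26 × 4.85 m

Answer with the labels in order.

1, 2, 4, 3

Ratios: 1 = 4.08 / 2.94 ≈ 1.388; 2 = 2.48 / 1.81 ≈ 1.370; 3 = 3.80 / 2.36 ≈ 1.610; 4 = 4.85 / 3.26 ≈ 1.488.
|Δ from 1.414|: 1 0.026; 2 0.044; 3 0.196; 4 0.074.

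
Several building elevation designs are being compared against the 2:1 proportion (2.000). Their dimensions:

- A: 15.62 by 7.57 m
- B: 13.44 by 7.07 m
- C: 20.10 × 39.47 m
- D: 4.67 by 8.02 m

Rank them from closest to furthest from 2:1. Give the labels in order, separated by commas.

C, A, B, D

Ratios: A = 15.62 / 7.57 ≈ 2.063; B = 13.44 / 7.07 ≈ 1.901; C = 39.47 / 20.10 ≈ 1.964; D = 8.02 / 4.67 ≈ 1.717.
|Δ from 2.000|: A 0.063; B 0.099; C 0.036; D 0.283.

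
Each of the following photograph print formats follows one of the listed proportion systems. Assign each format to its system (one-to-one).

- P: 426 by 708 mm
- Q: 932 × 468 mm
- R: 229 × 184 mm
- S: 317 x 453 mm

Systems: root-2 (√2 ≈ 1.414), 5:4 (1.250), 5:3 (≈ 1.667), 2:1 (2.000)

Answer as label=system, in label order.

P = 708/426 ≈ 1.662 → 5:3 (1.667)
Q = 932/468 ≈ 1.991 → 2:1 (2.000)
R = 229/184 ≈ 1.245 → 5:4 (1.250)
S = 453/317 ≈ 1.429 → root-2 (1.414)

P=5:3, Q=2:1, R=5:4, S=root-2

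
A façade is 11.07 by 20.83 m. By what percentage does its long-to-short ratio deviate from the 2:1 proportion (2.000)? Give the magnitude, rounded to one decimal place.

Ratio = 20.83 / 11.07 ≈ 1.8817.
Ideal 2:1 = 2.0000. |1.8817 − 2.0000| / 2.0000 ≈ 5.92% → 5.9%.

5.9%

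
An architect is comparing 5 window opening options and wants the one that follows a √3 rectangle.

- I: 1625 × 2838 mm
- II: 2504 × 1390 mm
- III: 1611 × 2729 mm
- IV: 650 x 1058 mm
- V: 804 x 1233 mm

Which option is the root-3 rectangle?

I

Target root-3 ≈ 1.732.
I: 1.746 (Δ0.014)  II: 1.801 (Δ0.069)  III: 1.694 (Δ0.038)  IV: 1.628 (Δ0.104)  V: 1.534 (Δ0.198)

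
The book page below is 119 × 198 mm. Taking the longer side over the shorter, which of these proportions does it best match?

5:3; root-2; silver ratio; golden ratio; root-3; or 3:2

Ratio = 198 / 119 ≈ 1.664.
Distances: 5:3 1.667 (Δ 0.003); root-2 1.414 (Δ 0.250); silver ratio 2.414 (Δ 0.750); golden ratio 1.618 (Δ 0.046); root-3 1.732 (Δ 0.068); 3:2 1.500 (Δ 0.164).

5:3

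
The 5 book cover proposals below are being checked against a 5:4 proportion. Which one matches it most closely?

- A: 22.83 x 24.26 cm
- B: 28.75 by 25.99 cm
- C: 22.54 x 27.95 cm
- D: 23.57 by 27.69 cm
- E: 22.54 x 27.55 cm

C

Target 5:4 ≈ 1.250.
A: 1.063 (Δ0.187)  B: 1.106 (Δ0.144)  C: 1.240 (Δ0.010)  D: 1.175 (Δ0.075)  E: 1.222 (Δ0.028)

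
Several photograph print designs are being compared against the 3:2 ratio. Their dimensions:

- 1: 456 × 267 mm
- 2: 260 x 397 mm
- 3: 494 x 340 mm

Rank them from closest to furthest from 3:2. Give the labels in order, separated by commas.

1: 456/267 ≈ 1.708 → |1.708 − 1.500| = 0.208
2: 397/260 ≈ 1.527 → |1.527 − 1.500| = 0.027
3: 494/340 ≈ 1.453 → |1.453 − 1.500| = 0.047

2, 3, 1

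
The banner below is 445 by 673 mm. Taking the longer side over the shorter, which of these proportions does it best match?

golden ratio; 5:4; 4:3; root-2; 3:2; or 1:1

3:2

Ratio = 673 / 445 ≈ 1.512.
Distances: golden ratio 1.618 (Δ 0.106); 5:4 1.250 (Δ 0.262); 4:3 1.333 (Δ 0.179); root-2 1.414 (Δ 0.098); 3:2 1.500 (Δ 0.012); 1:1 1.000 (Δ 0.512).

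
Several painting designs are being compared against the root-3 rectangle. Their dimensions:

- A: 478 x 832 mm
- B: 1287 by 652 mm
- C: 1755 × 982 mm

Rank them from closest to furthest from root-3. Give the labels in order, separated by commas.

A, C, B

Ratios: A = 832 / 478 ≈ 1.741; B = 1287 / 652 ≈ 1.974; C = 1755 / 982 ≈ 1.787.
|Δ from 1.732|: A 0.009; B 0.242; C 0.055.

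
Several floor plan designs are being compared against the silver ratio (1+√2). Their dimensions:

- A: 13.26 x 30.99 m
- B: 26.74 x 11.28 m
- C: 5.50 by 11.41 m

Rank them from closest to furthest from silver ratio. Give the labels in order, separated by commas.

B, A, C

Ratios: A = 30.99 / 13.26 ≈ 2.337; B = 26.74 / 11.28 ≈ 2.371; C = 11.41 / 5.50 ≈ 2.075.
|Δ from 2.414|: A 0.077; B 0.043; C 0.339.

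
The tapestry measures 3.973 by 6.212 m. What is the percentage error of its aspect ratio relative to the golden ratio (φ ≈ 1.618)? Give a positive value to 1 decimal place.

Ratio = 6.212 / 3.973 ≈ 1.5636.
Ideal golden ratio ≈ 1.6180. |1.5636 − 1.6180| / 1.6180 ≈ 3.36% → 3.4%.

3.4%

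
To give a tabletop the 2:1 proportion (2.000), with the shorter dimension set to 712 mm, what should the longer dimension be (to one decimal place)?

2:1 = 2.00000.
Longer side = 712 × 2.00000 ≈ 1424.000 → 1424.0 mm.

1424.0 mm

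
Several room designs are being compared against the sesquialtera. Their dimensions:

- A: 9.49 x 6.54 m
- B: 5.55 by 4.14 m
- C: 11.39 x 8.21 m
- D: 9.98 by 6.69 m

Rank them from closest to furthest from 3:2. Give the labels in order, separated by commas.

A: 9.49/6.54 ≈ 1.451 → |1.451 − 1.500| = 0.049
B: 5.55/4.14 ≈ 1.341 → |1.341 − 1.500| = 0.159
C: 11.39/8.21 ≈ 1.387 → |1.387 − 1.500| = 0.113
D: 9.98/6.69 ≈ 1.492 → |1.492 − 1.500| = 0.008

D, A, C, B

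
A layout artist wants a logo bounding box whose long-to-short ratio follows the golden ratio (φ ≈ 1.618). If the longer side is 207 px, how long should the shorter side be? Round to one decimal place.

golden ratio ≈ 1.61803.
Shorter side = 207 ÷ 1.61803 ≈ 127.933 → 127.9 px.

127.9 px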